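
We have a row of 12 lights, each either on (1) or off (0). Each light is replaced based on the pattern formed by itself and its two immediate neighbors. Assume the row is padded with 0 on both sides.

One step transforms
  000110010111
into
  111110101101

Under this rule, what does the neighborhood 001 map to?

1

At position 2 the neighborhood is 001; the next row has 1 there.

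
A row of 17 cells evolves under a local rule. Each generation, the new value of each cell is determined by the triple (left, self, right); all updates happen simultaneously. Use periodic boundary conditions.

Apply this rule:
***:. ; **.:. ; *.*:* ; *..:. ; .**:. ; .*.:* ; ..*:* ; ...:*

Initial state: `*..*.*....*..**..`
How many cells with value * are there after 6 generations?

6

*.****.****.*...*
.*....*....**.**.
**.****.***..*...
..*....*....**.**
.**.****.***..*..
*..*....*....**.*
count of *: 6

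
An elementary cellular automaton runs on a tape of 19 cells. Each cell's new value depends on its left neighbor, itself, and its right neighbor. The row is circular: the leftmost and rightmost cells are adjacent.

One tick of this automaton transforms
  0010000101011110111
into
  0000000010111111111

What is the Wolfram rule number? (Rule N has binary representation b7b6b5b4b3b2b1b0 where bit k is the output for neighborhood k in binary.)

position 12: 111 → 1  (bit 7 = 1)
position 14: 110 → 1  (bit 6 = 1)
position 8: 101 → 1  (bit 5 = 1)
position 0: 100 → 0  (bit 4 = 0)
position 11: 011 → 1  (bit 3 = 1)
position 2: 010 → 0  (bit 2 = 0)
position 1: 001 → 0  (bit 1 = 0)
position 4: 000 → 0  (bit 0 = 0)
bits b7..b0 = 11101000 = 232

232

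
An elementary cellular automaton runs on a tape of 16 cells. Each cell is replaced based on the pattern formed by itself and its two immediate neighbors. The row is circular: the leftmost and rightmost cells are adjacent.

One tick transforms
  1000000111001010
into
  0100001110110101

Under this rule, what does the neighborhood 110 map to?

0

At position 9 the neighborhood is 110; the next row has 0 there.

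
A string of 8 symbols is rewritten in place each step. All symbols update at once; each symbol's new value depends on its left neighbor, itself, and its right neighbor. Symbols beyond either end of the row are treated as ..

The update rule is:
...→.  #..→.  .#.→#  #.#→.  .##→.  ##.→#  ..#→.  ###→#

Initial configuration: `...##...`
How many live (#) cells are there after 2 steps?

....#...
....#...
count of #: 1

1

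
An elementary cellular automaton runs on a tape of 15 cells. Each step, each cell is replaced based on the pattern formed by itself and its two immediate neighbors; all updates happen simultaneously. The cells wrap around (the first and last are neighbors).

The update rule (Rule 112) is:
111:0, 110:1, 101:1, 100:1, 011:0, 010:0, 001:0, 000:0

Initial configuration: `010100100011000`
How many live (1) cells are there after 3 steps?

5

001010010001100
000101001000110
000010100100011
count of 1: 5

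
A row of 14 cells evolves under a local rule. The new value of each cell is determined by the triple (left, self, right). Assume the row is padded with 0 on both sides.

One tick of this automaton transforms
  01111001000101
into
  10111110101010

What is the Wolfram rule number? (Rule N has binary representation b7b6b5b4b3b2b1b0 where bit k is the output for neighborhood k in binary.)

242

position 2: 111 → 1  (bit 7 = 1)
position 4: 110 → 1  (bit 6 = 1)
position 12: 101 → 1  (bit 5 = 1)
position 5: 100 → 1  (bit 4 = 1)
position 1: 011 → 0  (bit 3 = 0)
position 7: 010 → 0  (bit 2 = 0)
position 0: 001 → 1  (bit 1 = 1)
position 9: 000 → 0  (bit 0 = 0)
bits b7..b0 = 11110010 = 242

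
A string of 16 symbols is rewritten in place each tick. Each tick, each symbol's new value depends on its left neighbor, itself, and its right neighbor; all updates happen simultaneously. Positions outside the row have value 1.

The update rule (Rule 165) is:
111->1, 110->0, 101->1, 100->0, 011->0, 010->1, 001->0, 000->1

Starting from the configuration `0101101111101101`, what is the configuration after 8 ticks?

1010011101111111

1110010111010010
1100011010110011
1001000111000001
0001010010011100
0101110010001000
1110100010101010
1101101011111111
1010011101111111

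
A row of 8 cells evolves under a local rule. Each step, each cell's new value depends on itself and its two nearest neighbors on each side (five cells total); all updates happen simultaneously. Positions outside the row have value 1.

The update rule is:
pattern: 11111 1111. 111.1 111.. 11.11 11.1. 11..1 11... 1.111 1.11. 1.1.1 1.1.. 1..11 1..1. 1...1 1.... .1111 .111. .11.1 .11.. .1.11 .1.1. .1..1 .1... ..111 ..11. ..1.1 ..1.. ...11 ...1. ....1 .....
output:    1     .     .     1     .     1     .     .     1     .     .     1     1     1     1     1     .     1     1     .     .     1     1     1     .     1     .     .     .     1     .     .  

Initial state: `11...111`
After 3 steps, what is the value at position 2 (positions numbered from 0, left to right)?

1

step 1: .1.1...1
step 2: 1.1111..
step 3: ..1..1.1
position 2 holds 1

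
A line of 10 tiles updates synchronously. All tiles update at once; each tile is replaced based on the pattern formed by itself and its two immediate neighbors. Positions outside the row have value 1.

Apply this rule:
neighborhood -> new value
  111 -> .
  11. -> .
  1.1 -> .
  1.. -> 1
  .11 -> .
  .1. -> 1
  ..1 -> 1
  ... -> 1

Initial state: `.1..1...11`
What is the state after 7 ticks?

11111111..

.1111111..
........11
11111111..
........11  (repeats tick 2; period 2)
tick 7: 11111111..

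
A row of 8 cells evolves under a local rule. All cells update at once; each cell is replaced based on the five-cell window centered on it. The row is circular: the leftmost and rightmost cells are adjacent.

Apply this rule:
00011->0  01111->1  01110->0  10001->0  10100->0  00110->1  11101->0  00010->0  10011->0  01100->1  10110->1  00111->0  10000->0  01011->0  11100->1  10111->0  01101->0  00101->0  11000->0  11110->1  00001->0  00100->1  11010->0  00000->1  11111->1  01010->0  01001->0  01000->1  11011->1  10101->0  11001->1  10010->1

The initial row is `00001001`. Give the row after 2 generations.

10001011
10000000

10000000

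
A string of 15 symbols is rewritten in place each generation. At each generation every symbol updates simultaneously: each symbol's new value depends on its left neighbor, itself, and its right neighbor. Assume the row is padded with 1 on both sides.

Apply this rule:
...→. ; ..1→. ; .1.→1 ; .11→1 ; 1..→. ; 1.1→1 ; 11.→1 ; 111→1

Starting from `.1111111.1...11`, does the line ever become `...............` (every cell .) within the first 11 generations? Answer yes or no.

1111111111...11
1111111111...11  (fixed point — unchanged through generation 11)
generation 11 is 1111111111...11, still not uniform .

no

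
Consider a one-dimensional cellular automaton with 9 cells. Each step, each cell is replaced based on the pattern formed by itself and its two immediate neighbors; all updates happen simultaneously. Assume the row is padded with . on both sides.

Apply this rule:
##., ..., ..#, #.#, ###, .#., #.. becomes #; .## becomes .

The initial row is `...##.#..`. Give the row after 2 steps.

.###.####

###.#####
.###.####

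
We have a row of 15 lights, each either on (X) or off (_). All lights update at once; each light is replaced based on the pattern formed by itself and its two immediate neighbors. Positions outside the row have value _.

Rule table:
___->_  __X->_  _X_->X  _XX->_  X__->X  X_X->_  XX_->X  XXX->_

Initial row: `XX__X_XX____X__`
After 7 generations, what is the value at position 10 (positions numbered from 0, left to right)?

_XX_X__XX___XX_
__X_XX__XX___XX
__X__XX__XX___X
__XX__XX__XX__X
___XX__XX__XX_X
____XX__XX__X_X
_____XX__XX_X_X
position 10 holds X

X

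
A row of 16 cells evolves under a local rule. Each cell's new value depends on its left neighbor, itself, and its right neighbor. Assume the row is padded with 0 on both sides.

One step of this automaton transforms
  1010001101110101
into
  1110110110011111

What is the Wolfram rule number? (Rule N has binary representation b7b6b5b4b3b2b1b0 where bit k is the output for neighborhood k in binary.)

103

position 10: 111 → 0  (bit 7 = 0)
position 7: 110 → 1  (bit 6 = 1)
position 1: 101 → 1  (bit 5 = 1)
position 3: 100 → 0  (bit 4 = 0)
position 6: 011 → 0  (bit 3 = 0)
position 0: 010 → 1  (bit 2 = 1)
position 5: 001 → 1  (bit 1 = 1)
position 4: 000 → 1  (bit 0 = 1)
bits b7..b0 = 01100111 = 103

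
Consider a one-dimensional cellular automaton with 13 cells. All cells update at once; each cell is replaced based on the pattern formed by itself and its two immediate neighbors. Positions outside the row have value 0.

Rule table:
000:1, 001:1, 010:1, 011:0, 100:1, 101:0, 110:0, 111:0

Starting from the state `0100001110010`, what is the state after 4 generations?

1111110001111
0000001110000
1111110001111  (repeats generation 1; period 2)
generation 4: 0000001110000

0000001110000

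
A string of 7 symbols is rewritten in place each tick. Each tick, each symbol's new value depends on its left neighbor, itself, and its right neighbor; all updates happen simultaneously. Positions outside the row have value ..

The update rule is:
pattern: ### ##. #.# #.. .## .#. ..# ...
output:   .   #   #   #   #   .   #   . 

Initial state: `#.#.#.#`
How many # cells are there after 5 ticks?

.#.#.#.
#.#.#.#  (repeats tick 0; period 2)
tick 5: .#.#.#.
count of #: 3

3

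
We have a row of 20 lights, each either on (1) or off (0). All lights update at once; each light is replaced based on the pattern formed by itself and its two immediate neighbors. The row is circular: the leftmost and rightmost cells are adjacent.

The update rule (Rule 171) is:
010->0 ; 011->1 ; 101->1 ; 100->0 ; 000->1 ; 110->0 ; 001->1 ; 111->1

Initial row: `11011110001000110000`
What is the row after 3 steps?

11110011001110011110

10111100110011100111
01111001100111001111
11110011001110011110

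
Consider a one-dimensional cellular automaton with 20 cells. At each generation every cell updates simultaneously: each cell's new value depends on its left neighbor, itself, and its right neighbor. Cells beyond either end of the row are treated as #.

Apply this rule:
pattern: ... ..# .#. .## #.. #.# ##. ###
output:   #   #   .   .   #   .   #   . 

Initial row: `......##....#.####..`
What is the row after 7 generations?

######.#####.....###
.....#.....######...
#####.#####.....####
....#.....######....
####.#####.....#####
...#.....######.....
###.#####.....######

###.#####.....######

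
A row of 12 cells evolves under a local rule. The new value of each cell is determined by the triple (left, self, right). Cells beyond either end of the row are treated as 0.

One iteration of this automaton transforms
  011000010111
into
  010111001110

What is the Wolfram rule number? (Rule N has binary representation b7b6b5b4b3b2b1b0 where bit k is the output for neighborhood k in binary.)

position 10: 111 → 1  (bit 7 = 1)
position 2: 110 → 0  (bit 6 = 0)
position 8: 101 → 1  (bit 5 = 1)
position 3: 100 → 1  (bit 4 = 1)
position 1: 011 → 1  (bit 3 = 1)
position 7: 010 → 0  (bit 2 = 0)
position 0: 001 → 0  (bit 1 = 0)
position 4: 000 → 1  (bit 0 = 1)
bits b7..b0 = 10111001 = 185

185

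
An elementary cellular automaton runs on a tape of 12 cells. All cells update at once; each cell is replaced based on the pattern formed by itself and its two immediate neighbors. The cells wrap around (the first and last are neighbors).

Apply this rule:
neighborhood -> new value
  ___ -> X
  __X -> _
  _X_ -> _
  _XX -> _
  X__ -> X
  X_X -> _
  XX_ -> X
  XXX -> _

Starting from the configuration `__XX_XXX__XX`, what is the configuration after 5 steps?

X__XX__XX__X

step 1: X__X___XX__X
step 2: XX__XX__XX__
step 3: _XX__XX__XX_
step 4: __XX__XX__XX
step 5: X__XX__XX__X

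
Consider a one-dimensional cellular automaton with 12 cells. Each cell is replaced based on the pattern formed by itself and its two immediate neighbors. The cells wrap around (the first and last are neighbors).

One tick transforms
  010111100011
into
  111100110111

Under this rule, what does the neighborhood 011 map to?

At position 3 the neighborhood is 011; the next row has 1 there.

1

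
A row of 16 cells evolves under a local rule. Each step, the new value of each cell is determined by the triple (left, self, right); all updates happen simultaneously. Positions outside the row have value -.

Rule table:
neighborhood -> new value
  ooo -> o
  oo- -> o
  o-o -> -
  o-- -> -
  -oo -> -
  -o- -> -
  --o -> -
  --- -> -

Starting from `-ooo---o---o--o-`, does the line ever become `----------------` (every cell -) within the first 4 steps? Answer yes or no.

yes

--oo------------
---o------------
----------------
all cells are - at step 3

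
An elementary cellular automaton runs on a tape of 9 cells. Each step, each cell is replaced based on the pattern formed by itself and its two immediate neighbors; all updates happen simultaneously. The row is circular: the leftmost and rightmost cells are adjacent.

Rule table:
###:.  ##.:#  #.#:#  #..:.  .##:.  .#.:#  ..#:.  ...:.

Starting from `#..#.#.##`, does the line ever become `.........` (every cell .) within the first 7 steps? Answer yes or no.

no

step 1: #..####..
step 2: #.....#..
step 3: #.....#..  (fixed point — unchanged through step 7)
step 7 is #.....#.., still not uniform .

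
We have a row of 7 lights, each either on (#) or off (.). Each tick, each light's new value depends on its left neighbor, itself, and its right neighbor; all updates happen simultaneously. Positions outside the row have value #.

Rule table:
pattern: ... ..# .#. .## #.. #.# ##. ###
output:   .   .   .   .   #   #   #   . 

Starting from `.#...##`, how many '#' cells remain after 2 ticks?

3

tick 1: #.#....
tick 2: ##.#...
count of #: 3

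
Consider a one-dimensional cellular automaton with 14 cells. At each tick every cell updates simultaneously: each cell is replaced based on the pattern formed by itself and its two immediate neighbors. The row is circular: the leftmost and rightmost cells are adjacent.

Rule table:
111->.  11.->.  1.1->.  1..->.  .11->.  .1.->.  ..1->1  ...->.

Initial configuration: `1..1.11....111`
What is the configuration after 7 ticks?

tick 1: ..1.......1...
tick 2: .1.......1....
tick 3: 1.......1.....
tick 4: .......1.....1
tick 5: ......1.....1.
tick 6: .....1.....1..
tick 7: ....1.....1...

....1.....1...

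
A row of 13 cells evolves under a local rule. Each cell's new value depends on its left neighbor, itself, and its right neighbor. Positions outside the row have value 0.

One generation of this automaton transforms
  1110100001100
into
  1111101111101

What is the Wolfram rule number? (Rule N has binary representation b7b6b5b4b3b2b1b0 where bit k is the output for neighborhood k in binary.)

239

position 1: 111 → 1  (bit 7 = 1)
position 2: 110 → 1  (bit 6 = 1)
position 3: 101 → 1  (bit 5 = 1)
position 5: 100 → 0  (bit 4 = 0)
position 0: 011 → 1  (bit 3 = 1)
position 4: 010 → 1  (bit 2 = 1)
position 8: 001 → 1  (bit 1 = 1)
position 6: 000 → 1  (bit 0 = 1)
bits b7..b0 = 11101111 = 239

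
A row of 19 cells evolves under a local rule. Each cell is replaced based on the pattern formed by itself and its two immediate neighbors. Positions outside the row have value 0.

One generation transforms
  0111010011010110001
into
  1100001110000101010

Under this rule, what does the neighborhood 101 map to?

0

At position 4 the neighborhood is 101; the next row has 0 there.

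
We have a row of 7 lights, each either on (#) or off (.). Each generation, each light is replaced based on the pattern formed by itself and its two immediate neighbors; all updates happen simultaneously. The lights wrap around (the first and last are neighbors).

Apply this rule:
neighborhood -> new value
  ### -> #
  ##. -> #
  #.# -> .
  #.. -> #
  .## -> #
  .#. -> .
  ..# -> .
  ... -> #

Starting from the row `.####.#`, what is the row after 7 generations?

.####..
.######
.######  (fixed point — unchanged through generation 7)

.######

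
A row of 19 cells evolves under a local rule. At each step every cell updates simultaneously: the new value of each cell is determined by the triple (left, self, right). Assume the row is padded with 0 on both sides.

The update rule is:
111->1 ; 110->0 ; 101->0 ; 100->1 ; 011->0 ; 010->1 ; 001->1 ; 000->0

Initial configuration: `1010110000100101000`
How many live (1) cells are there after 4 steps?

step 1: 1010001001111101100
step 2: 1011011110111000010
step 3: 1000001100010100111
step 4: 1100010010110111010
count of 1: 10

10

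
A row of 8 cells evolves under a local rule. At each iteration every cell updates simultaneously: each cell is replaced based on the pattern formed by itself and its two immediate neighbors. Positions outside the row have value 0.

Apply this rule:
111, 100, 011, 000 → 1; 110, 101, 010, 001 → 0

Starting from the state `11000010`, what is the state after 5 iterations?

iteration 1: 10111001
iteration 2: 00110100
iteration 3: 10100011
iteration 4: 00011010
iteration 5: 11010001

11010001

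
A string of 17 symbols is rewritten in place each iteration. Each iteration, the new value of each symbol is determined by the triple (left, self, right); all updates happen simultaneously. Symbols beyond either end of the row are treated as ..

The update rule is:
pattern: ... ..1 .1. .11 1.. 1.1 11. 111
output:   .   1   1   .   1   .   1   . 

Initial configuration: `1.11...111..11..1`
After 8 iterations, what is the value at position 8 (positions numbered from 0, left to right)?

iteration 1: 1..11.1..111.1111
iteration 2: 111.1.111..1....1
iteration 3: ..1.1...11111..11
iteration 4: .11.11.1....111.1
iteration 5: 1.1..1.11..1..1.1
iteration 6: 1.1111..1111111.1
iteration 7: 1....111......1.1
iteration 8: 11..1..11....11.1
position 8 holds 1

1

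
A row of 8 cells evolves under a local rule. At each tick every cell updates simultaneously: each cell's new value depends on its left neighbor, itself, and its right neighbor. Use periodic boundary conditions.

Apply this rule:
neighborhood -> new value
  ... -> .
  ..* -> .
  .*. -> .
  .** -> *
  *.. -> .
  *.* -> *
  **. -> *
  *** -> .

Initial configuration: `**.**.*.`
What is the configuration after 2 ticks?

.....***

tick 1: ******.*
tick 2: .....***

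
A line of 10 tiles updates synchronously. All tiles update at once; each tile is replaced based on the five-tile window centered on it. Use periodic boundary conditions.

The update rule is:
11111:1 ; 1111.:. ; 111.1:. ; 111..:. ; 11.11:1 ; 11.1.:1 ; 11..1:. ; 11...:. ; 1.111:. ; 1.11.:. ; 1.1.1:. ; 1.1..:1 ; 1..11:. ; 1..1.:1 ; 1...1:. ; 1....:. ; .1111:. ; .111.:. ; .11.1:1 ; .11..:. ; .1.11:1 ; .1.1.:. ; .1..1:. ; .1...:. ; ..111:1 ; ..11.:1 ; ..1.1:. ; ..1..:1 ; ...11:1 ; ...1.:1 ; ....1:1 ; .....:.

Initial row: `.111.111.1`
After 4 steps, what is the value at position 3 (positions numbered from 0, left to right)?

1

step 1: 1...1...1.
step 2: 1..11..1..
step 3: 1..1..11.1
step 4: ..11..111.
position 3 holds 1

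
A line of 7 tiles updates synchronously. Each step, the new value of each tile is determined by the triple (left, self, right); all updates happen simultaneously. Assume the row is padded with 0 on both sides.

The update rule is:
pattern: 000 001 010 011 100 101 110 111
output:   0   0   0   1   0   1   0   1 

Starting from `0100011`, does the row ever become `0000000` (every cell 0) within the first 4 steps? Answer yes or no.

yes

step 1: 0000010
step 2: 0000000
all cells are 0 at step 2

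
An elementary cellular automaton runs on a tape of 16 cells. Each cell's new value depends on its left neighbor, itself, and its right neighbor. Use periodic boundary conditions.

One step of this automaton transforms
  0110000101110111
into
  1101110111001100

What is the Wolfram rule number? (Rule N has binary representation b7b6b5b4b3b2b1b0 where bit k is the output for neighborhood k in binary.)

61

position 10: 111 → 0  (bit 7 = 0)
position 2: 110 → 0  (bit 6 = 0)
position 0: 101 → 1  (bit 5 = 1)
position 3: 100 → 1  (bit 4 = 1)
position 1: 011 → 1  (bit 3 = 1)
position 7: 010 → 1  (bit 2 = 1)
position 6: 001 → 0  (bit 1 = 0)
position 4: 000 → 1  (bit 0 = 1)
bits b7..b0 = 00111101 = 61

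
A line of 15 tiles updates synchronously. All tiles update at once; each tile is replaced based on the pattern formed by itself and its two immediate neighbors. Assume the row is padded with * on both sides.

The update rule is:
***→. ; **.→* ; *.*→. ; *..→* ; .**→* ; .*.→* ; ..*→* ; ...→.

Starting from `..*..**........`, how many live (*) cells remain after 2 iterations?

iteration 1: ********......*
iteration 2: .......**....**
count of *: 4

4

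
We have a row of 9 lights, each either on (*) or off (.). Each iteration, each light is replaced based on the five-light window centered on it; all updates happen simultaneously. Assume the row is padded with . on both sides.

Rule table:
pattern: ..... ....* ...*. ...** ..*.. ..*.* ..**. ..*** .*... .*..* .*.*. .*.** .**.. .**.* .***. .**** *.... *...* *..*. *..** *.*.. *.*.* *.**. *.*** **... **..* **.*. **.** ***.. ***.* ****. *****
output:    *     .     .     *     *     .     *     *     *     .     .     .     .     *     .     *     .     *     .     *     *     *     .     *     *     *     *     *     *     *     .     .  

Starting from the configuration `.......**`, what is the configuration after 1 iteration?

*****.**.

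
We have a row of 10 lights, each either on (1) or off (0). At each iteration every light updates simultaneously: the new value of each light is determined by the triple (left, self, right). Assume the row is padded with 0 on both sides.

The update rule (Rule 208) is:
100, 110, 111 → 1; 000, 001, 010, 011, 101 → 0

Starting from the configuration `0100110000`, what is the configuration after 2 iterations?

0001001100

iteration 1: 0010011000
iteration 2: 0001001100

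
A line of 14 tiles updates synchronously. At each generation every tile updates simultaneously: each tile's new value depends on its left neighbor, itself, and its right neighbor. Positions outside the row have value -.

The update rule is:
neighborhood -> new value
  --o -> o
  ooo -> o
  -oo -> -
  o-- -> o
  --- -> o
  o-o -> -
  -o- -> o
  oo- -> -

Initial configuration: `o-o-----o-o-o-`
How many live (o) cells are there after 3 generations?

12

o-ooooooo-o-oo
o--ooooo--o---
ooo-ooo-oooooo
count of o: 12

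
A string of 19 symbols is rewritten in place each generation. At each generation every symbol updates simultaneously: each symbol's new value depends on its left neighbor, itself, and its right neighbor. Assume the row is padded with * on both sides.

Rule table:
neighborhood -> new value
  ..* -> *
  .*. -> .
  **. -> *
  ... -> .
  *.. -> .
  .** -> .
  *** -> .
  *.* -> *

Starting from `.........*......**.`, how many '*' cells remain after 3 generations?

generation 1: ........*......*.**
generation 2: .......*......*.*..
generation 3: ......*......*.*..*
count of *: 4

4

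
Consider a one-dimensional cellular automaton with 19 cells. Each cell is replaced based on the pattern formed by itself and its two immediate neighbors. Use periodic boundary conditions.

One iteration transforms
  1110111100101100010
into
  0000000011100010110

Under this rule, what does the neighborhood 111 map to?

At position 1 the neighborhood is 111; the next row has 0 there.

0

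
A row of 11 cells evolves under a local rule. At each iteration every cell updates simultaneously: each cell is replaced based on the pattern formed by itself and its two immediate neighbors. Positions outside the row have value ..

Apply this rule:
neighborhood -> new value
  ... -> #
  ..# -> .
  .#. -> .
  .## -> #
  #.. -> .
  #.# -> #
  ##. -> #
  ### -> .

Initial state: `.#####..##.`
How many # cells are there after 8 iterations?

iteration 1: .#...#..##.
iteration 2: ...#....##.
iteration 3: ##...##.##.
iteration 4: ##.#.#####.
iteration 5: ###.##...#.
iteration 6: #.####.#...
iteration 7: .##..##..##
iteration 8: .##..##..##
count of #: 6

6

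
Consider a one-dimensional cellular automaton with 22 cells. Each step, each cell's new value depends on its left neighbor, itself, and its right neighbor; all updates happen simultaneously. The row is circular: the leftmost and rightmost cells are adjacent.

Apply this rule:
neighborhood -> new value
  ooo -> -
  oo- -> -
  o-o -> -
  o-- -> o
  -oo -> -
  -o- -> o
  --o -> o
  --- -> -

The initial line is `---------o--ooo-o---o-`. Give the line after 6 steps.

--------ooooo--o------

--------oooo----oo-ooo
o------o----o--o------
oo----ooo--oooooo----o
--o--o---oo------o--o-
-oooooo-o--o----oooooo
--------ooooo--o------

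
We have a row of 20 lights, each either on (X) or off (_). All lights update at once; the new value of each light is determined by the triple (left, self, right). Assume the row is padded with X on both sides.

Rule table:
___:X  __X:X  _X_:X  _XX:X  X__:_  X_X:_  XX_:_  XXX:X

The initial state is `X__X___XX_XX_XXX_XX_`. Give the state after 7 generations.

_X_X_X__XX__XX__XXXX

__XX_XXX__X__XX__X__
_XX__XX__XX_XX__XX_X
_X__XX__XX__X__XX__X
_X_XX__XX__XX_XX__XX
_X_X__XX__XX__X__XXX
_X_X_XX__XX__XX_XXXX
_X_X_X__XX__XX__XXXX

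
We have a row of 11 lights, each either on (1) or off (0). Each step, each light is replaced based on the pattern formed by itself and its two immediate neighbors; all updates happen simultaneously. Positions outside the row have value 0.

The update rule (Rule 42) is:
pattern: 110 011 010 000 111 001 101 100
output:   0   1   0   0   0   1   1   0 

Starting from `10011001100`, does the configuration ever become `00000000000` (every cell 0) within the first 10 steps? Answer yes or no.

yes

00110011000
01100110000
11001100000
10011000000
00110000000
01100000000
11000000000
10000000000
00000000000
all cells are 0 at step 9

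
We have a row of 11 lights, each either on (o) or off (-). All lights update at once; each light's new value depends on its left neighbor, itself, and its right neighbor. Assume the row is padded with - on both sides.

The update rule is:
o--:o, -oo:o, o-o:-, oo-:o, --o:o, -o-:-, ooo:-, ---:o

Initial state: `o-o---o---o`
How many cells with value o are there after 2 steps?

8

---ooo-ooo-
oooo-o-o-oo
count of o: 8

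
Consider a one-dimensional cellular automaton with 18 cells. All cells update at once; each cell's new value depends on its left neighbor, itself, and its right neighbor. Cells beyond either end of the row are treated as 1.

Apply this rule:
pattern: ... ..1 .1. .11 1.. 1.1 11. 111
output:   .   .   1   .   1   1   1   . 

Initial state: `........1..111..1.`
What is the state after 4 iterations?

1.11.......11...11

1.......11...11.11
11.......11...11..
.11.......11...11.
1.11.......11...11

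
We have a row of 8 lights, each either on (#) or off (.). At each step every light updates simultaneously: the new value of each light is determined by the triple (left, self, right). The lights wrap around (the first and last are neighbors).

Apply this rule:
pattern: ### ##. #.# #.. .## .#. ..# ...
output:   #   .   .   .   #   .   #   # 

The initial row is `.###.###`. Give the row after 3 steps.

#..##..#

.##..##.
##..##..
#..##..#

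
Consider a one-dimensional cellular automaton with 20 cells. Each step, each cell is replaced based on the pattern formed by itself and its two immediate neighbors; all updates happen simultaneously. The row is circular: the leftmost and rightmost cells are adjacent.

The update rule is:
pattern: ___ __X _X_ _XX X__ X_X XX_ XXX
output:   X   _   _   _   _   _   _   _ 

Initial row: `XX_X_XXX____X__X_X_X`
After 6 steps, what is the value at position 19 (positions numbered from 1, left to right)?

X

_________XX_________
XXXXXXXX____XXXXXXXX
_________XX_________  (repeats step 1; period 2)
step 6: XXXXXXXX____XXXXXXXX
position 19 holds X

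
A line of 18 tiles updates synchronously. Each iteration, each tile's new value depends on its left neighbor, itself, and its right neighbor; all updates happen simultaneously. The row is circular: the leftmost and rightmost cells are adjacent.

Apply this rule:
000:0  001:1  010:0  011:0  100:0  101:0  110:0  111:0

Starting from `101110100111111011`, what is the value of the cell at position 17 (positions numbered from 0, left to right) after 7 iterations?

000000001000000000
000000010000000000
000000100000000000
000001000000000000
000010000000000000
000100000000000000
001000000000000000
position 17 holds 0

0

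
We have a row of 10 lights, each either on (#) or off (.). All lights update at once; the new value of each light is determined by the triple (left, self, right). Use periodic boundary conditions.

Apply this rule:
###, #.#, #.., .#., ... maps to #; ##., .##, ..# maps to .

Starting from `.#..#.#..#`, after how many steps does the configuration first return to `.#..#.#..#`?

###.####.#
##.#.##.#.
..###..###
#..#.#..#.
##.####.##
#.#.##.#.#
.###..###.
..#.#..#.#
#.####.###
.#.##.#.##
###..###..
.#.#..#.#.
.####.####
#.##.#.##.
##..###..#
#.#..#.#..
####.####.
.##.#.##.#
#..###..##
.#..#.#..#

20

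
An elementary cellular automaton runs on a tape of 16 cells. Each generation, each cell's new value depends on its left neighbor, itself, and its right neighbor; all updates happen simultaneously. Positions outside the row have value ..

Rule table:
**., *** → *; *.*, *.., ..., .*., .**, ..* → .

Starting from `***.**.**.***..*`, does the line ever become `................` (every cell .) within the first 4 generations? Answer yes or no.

yes

.**..*..*..**...
..*.........*...
................
all cells are . at generation 3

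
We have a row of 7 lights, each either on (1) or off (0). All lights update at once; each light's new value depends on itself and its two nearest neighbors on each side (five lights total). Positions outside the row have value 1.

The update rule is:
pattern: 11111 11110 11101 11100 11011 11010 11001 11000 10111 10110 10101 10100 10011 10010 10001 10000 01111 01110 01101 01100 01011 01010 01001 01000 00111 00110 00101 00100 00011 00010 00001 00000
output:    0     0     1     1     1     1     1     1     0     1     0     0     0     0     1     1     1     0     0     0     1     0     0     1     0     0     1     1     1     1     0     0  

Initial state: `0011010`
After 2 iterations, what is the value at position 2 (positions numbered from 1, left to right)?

iteration 1: 1000101
iteration 2: 1111110
position 2 holds 1

1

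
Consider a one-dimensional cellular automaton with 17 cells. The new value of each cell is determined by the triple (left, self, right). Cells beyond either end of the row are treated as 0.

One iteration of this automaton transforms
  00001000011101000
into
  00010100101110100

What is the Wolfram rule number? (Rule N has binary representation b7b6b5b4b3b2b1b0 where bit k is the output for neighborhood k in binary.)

position 10: 111 → 1  (bit 7 = 1)
position 11: 110 → 1  (bit 6 = 1)
position 12: 101 → 1  (bit 5 = 1)
position 5: 100 → 1  (bit 4 = 1)
position 9: 011 → 0  (bit 3 = 0)
position 4: 010 → 0  (bit 2 = 0)
position 3: 001 → 1  (bit 1 = 1)
position 0: 000 → 0  (bit 0 = 0)
bits b7..b0 = 11110010 = 242

242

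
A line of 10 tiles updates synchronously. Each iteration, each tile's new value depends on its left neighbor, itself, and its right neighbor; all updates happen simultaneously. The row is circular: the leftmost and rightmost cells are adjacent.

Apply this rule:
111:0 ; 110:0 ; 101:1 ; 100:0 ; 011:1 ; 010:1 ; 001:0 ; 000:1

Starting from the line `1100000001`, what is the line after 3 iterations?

iteration 1: 0001111101
iteration 2: 0101000011
iteration 3: 1111011010

1111011010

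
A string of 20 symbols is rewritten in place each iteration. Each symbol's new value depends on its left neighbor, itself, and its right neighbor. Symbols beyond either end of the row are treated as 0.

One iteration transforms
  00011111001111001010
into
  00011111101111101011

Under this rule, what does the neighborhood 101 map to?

At position 17 the neighborhood is 101; the next row has 0 there.

0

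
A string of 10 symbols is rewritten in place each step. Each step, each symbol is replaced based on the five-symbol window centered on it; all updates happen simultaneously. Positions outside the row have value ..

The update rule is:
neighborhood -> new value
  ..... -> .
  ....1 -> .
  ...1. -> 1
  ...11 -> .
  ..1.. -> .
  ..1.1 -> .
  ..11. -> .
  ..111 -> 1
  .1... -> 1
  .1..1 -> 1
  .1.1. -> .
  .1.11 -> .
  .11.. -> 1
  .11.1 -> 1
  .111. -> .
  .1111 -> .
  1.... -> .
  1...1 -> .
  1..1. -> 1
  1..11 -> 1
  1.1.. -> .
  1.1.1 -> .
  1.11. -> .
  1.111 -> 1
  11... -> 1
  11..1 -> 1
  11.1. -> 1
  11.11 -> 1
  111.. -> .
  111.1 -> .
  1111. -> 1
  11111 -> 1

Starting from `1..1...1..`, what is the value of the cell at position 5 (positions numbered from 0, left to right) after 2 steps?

step 1: .11.1.1.1.
step 2: ..11.....1
position 5 holds .

.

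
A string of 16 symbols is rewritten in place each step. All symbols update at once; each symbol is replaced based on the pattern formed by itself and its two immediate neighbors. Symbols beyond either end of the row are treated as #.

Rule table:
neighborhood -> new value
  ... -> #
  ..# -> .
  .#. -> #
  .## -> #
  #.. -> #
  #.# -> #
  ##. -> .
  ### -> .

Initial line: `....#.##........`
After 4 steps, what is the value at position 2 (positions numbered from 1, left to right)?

.

###.###.#######.
...##..##......#
##.#.#.#.#####.#
..########....##
position 2 holds .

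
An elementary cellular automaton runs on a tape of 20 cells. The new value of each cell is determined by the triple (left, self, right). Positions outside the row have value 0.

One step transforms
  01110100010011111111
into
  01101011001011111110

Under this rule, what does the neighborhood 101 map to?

1

At position 4 the neighborhood is 101; the next row has 1 there.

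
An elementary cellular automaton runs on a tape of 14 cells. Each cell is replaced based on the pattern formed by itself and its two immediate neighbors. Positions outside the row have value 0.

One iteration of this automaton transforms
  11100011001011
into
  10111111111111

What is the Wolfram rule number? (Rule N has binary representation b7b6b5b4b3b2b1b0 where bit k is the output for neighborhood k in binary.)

127

position 1: 111 → 0  (bit 7 = 0)
position 2: 110 → 1  (bit 6 = 1)
position 11: 101 → 1  (bit 5 = 1)
position 3: 100 → 1  (bit 4 = 1)
position 0: 011 → 1  (bit 3 = 1)
position 10: 010 → 1  (bit 2 = 1)
position 5: 001 → 1  (bit 1 = 1)
position 4: 000 → 1  (bit 0 = 1)
bits b7..b0 = 01111111 = 127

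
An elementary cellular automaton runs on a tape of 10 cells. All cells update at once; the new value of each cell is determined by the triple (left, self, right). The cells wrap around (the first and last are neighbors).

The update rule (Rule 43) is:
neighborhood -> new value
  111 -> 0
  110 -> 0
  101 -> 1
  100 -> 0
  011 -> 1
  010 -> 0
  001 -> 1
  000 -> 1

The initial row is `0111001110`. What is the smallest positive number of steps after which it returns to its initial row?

1100011000
1001110011
0011000110
1110011100
1000110001
0011100111
0110001100
1100111001
0001100011
0111001110

10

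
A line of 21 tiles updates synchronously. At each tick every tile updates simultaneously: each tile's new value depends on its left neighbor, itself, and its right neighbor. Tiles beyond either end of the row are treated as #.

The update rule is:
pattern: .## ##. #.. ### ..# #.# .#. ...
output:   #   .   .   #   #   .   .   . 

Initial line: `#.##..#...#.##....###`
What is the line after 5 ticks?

..#..#...#..#....####
.#..#...#..#....#####
...#...#..#....######
..#...#..#....#######
.#...#..#....########

.#...#..#....########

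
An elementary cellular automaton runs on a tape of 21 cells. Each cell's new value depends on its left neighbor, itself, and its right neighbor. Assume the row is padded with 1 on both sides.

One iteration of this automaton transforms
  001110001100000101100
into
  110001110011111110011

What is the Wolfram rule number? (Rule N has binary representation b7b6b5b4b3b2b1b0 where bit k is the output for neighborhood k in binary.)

position 3: 111 → 0  (bit 7 = 0)
position 4: 110 → 0  (bit 6 = 0)
position 16: 101 → 1  (bit 5 = 1)
position 0: 100 → 1  (bit 4 = 1)
position 2: 011 → 0  (bit 3 = 0)
position 15: 010 → 1  (bit 2 = 1)
position 1: 001 → 1  (bit 1 = 1)
position 6: 000 → 1  (bit 0 = 1)
bits b7..b0 = 00110111 = 55

55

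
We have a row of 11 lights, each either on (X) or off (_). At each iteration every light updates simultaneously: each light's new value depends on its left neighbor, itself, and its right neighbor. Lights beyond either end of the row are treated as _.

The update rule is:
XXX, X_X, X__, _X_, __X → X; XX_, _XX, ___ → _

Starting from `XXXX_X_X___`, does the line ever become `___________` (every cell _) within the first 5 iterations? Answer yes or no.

iteration 1: _XX_XXXXX__
iteration 2: X__X_XXX_X_
iteration 3: XXXXX_X_XXX
iteration 4: _XXX_XXX_X_
iteration 5: X_X_X_X_XXX
iteration 5 is X_X_X_X_XXX, still not uniform _

no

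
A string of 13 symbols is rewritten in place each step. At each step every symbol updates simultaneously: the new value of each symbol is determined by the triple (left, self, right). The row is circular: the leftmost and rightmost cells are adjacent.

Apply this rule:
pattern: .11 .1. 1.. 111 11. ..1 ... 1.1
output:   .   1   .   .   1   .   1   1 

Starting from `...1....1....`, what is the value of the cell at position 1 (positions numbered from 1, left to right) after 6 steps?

1

11.1.11.1.111
.1111.1111...
....11...1.11
.11..1.1.11.1
1.1..1111.111
111.....11...
position 1 holds 1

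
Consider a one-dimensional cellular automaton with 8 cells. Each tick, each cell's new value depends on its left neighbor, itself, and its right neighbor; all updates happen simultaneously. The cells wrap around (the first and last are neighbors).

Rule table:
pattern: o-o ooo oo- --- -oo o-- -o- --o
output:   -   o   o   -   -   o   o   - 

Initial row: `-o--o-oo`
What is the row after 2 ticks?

-oo-o--o
--o-oo-o

--o-oo-o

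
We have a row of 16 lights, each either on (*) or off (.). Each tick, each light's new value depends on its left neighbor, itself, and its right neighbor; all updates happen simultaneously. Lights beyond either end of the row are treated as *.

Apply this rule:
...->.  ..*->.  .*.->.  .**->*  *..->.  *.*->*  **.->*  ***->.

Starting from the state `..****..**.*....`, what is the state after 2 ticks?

..*..*..***.....
........*.*.....

........*.*.....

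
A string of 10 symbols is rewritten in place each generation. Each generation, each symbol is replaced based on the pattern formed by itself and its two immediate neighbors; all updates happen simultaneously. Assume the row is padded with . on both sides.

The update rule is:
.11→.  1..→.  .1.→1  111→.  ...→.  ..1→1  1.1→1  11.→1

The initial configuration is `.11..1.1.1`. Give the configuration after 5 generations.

1.1.111111
1111.....1
...1....11
..11...1.1
.1.1..1111

.1.1..1111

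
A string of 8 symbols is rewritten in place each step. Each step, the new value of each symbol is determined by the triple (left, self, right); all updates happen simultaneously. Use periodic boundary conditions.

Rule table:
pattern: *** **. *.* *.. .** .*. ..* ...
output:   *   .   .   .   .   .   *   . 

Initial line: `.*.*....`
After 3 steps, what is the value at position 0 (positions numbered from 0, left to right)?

.

*.......
.......*
......*.
position 0 holds .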